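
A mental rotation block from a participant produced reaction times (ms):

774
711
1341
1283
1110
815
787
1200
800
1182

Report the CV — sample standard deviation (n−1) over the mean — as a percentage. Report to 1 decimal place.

n = 10, Σ = 10003, M = 1000.3000
Σ(x−M)² = 535784.100; s = √(535784.100/9) = 243.9909
CV = 243.9909 / 1000.3000 = 0.24392 = 24.392%

24.4%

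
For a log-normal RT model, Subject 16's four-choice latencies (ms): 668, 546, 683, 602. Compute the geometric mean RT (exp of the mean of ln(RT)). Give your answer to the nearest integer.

622 ms

ln(RT): 6.5043, 6.3026, 6.5265, 6.4003
Mean ln(RT) = 25.7337/4 = 6.43341
Geometric mean = exp(6.43341) = 622.30 ms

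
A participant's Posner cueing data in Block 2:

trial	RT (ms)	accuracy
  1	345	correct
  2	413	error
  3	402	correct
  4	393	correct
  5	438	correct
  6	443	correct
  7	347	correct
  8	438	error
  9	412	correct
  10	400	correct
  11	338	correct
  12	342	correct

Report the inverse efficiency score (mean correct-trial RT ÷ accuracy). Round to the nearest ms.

Correct trials (n=10): 345, 402, 393, 438, 443, 347, 412, 400, 338, 342
Mean correct RT = 3860/10 = 386.0000 ms
Proportion correct = 10/12
IES = 386.0000 / (10/12) = 463.200 ms

463 ms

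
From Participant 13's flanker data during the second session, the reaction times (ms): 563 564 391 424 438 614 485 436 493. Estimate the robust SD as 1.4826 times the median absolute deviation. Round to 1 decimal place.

Sorted: 391, 424, 436, 438, 485, 493, 563, 564, 614 → median = 485
|x − 485| sorted: 0, 8, 47, 49, 61, 78, 79, 94, 129 → MAD = 61
Robust SD ≈ 1.4826 × 61 = 90.439

90.4 ms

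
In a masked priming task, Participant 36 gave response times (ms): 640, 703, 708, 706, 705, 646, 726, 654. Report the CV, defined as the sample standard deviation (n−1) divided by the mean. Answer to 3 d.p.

n = 8, Σ = 5488, M = 686.0000
Σ(x−M)² = 7874.000; s = √(7874.000/7) = 33.5389
CV = 33.5389 / 686.0000 = 0.04889

0.049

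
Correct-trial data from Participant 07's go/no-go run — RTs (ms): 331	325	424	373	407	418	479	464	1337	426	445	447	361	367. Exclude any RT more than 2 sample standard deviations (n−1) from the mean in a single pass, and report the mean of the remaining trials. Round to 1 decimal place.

405.2 ms

n = 14, ΣRT = 6604, M = 471.714
Σ(x−M)² = 835888.86; s = √(835888.86/13) = 253.573
Cutoffs: 471.714 ± 2·253.573 → [-35.4, 978.9]
Outside: 1337 → excluded.
Retained (n=13): Σ = 5267, mean = 5267/13 = 405.154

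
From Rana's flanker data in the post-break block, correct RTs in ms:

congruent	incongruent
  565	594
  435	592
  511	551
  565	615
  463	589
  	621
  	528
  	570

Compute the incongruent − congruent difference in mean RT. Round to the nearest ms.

M(congruent) = 2539/5 = 507.800
M(incongruent) = 4660/8 = 582.500
Difference = 582.500 − 507.800 = 74.700 ms

75 ms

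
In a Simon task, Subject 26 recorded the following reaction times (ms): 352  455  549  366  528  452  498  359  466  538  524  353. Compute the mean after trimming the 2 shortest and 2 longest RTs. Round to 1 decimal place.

456.0 ms

Sorted: 352, 353, 359, 366, 452, 455, 466, 498, 524, 528, 538, 549
Drop lowest 2 (352, 353) and highest 2 (538, 549)
Remaining (n=8): Σ = 3648, mean = 3648/8 = 456.000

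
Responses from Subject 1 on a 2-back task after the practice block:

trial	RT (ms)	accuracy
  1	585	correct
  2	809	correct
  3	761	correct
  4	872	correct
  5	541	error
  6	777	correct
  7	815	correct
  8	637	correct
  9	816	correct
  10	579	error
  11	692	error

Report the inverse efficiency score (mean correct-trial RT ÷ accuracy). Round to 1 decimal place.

Correct trials (n=8): 585, 809, 761, 872, 777, 815, 637, 816
Mean correct RT = 6072/8 = 759.0000 ms
Proportion correct = 8/11
IES = 759.0000 / (8/11) = 1043.625 ms

1043.6 ms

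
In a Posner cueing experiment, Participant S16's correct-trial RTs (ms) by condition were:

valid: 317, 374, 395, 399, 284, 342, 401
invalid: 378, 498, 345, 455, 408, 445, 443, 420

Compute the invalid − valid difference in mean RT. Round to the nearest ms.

M(valid) = 2512/7 = 358.857
M(invalid) = 3392/8 = 424.000
Difference = 424.000 − 358.857 = 65.143 ms

65 ms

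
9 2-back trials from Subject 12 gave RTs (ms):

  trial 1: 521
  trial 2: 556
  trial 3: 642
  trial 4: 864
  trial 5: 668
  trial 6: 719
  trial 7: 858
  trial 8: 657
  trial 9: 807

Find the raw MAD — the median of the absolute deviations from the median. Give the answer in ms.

Sorted: 521, 556, 642, 657, 668, 719, 807, 858, 864 → median = 668
|x − 668|: 147, 112, 26, 196, 0, 51, 190, 11, 139
Sorted deviations: 0, 11, 26, 51, 112, 139, 147, 190, 196 → MAD = 112

112 ms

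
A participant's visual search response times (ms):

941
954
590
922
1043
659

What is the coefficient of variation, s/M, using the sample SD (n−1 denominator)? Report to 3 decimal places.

n = 6, Σ = 5109, M = 851.5000
Σ(x−M)² = 165597.500; s = √(165597.500/5) = 181.9876
CV = 181.9876 / 851.5000 = 0.21373

0.214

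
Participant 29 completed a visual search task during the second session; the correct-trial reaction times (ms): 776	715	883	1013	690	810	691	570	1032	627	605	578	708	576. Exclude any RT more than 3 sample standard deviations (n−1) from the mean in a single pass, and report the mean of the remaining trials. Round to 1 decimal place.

733.9 ms

n = 14, ΣRT = 10274, M = 733.857
Σ(x−M)² = 305493.71; s = √(305493.71/13) = 153.296
Cutoffs: 733.857 ± 3·153.296 → [274.0, 1193.7]
No RTs fall outside the cutoffs; all 14 retained. Mean = 10274/14 = 733.857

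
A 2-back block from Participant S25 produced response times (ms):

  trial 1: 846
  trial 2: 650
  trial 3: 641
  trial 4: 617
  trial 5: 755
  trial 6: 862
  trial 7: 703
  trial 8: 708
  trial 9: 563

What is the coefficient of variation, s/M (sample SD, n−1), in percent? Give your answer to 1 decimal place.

n = 9, Σ = 6345, M = 705.0000
Σ(x−M)² = 82072.000; s = √(82072.000/8) = 101.2867
CV = 101.2867 / 705.0000 = 0.14367 = 14.367%

14.4%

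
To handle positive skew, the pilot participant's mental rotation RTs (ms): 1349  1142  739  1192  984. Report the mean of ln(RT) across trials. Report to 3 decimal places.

6.966

ln(RT): 7.2071, 7.0405, 6.6053, 7.0834, 6.8916
Σ ln(RT) = 34.8280
Mean = 34.8280/5 = 6.96559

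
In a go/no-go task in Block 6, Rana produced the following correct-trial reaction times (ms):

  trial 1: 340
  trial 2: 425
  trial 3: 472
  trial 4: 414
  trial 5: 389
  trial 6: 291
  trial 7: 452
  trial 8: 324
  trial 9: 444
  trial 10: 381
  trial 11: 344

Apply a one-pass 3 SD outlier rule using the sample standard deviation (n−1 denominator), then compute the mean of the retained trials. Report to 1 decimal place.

388.7 ms

n = 11, ΣRT = 4276, M = 388.727
Σ(x−M)² = 34122.18; s = √(34122.18/10) = 58.414
Cutoffs: 388.727 ± 3·58.414 → [213.5, 564.0]
No RTs fall outside the cutoffs; all 11 retained. Mean = 4276/11 = 388.727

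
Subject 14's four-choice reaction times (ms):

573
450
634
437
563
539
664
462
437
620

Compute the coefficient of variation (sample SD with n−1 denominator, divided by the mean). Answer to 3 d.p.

0.161

n = 10, Σ = 5379, M = 537.9000
Σ(x−M)² = 67588.900; s = √(67588.900/9) = 86.6596
CV = 86.6596 / 537.9000 = 0.16111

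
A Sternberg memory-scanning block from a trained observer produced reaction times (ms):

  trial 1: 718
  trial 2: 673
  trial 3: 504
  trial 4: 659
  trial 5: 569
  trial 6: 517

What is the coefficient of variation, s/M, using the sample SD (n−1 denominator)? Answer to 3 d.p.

0.147

n = 6, Σ = 3640, M = 606.6667
Σ(x−M)² = 39533.333; s = √(39533.333/5) = 88.9194
CV = 88.9194 / 606.6667 = 0.14657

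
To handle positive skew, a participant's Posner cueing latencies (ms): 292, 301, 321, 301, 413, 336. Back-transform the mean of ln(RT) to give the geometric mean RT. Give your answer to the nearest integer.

ln(RT): 5.6768, 5.7071, 5.7714, 5.7071, 6.0234, 5.8171
Mean ln(RT) = 34.7030/6 = 5.78383
Geometric mean = exp(5.78383) = 325.00 ms

325 ms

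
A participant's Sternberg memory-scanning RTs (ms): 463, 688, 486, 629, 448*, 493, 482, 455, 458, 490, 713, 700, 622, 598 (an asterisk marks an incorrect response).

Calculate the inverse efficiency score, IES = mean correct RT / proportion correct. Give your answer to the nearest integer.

Correct trials (n=13): 463, 688, 486, 629, 493, 482, 455, 458, 490, 713, 700, 622, 598
Mean correct RT = 7277/13 = 559.7692 ms
Proportion correct = 13/14
IES = 559.7692 / (13/14) = 602.828 ms

603 ms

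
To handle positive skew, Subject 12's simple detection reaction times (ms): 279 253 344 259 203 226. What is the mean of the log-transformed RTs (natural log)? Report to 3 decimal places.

5.549

ln(RT): 5.6312, 5.5334, 5.8406, 5.5568, 5.3132, 5.4205
Σ ln(RT) = 33.2958
Mean = 33.2958/6 = 5.54930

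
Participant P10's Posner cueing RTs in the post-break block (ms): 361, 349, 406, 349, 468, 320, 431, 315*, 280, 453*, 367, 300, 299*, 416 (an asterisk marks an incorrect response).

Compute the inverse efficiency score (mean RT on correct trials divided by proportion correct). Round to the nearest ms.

468 ms

Correct trials (n=11): 361, 349, 406, 349, 468, 320, 431, 280, 367, 300, 416
Mean correct RT = 4047/11 = 367.9091 ms
Proportion correct = 11/14
IES = 367.9091 / (11/14) = 468.248 ms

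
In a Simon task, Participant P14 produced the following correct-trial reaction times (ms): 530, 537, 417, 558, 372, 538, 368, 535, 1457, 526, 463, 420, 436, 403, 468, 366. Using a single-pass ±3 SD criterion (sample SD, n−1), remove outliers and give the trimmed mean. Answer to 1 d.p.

n = 16, ΣRT = 8394, M = 524.625
Σ(x−M)² = 996075.75; s = √(996075.75/15) = 257.692
Cutoffs: 524.625 ± 3·257.692 → [-248.5, 1297.7]
Outside: 1457 → excluded.
Retained (n=15): Σ = 6937, mean = 6937/15 = 462.467

462.5 ms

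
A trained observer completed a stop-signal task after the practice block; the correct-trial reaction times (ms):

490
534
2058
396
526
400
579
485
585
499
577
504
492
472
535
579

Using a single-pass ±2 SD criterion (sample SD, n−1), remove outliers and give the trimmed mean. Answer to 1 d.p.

n = 16, ΣRT = 9711, M = 606.938
Σ(x−M)² = 2295092.94; s = √(2295092.94/15) = 391.160
Cutoffs: 606.938 ± 2·391.160 → [-175.4, 1389.3]
Outside: 2058 → excluded.
Retained (n=15): Σ = 7653, mean = 7653/15 = 510.200

510.2 ms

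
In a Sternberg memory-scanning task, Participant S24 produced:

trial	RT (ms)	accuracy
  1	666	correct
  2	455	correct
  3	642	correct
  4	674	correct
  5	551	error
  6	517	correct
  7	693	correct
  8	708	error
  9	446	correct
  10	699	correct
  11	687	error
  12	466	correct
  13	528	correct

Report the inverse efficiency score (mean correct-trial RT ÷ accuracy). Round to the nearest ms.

Correct trials (n=10): 666, 455, 642, 674, 517, 693, 446, 699, 466, 528
Mean correct RT = 5786/10 = 578.6000 ms
Proportion correct = 10/13
IES = 578.6000 / (10/13) = 752.180 ms

752 ms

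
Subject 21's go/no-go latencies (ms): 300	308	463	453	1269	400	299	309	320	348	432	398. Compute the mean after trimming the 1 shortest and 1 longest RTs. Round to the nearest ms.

Sorted: 299, 300, 308, 309, 320, 348, 398, 400, 432, 453, 463, 1269
Drop lowest 1 (299) and highest 1 (1269)
Remaining (n=10): Σ = 3731, mean = 3731/10 = 373.100

373 ms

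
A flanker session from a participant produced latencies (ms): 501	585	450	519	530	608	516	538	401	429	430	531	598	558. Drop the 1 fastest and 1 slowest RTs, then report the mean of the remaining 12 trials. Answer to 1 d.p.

515.4 ms

Sorted: 401, 429, 430, 450, 501, 516, 519, 530, 531, 538, 558, 585, 598, 608
Drop lowest 1 (401) and highest 1 (608)
Remaining (n=12): Σ = 6185, mean = 6185/12 = 515.417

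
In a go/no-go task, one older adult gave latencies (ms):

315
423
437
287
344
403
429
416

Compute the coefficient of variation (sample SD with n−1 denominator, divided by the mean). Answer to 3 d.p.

n = 8, Σ = 3054, M = 381.7500
Σ(x−M)² = 23469.500; s = √(23469.500/7) = 57.9032
CV = 57.9032 / 381.7500 = 0.15168

0.152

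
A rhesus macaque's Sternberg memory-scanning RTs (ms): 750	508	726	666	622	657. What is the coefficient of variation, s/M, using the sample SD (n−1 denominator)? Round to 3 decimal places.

n = 6, Σ = 3929, M = 654.8333
Σ(x−M)² = 36888.833; s = √(36888.833/5) = 85.8939
CV = 85.8939 / 654.8333 = 0.13117

0.131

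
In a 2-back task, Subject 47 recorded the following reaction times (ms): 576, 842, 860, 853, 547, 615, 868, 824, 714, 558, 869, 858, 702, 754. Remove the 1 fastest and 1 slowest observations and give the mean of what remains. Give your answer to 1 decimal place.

752.0 ms

Sorted: 547, 558, 576, 615, 702, 714, 754, 824, 842, 853, 858, 860, 868, 869
Drop lowest 1 (547) and highest 1 (869)
Remaining (n=12): Σ = 9024, mean = 9024/12 = 752.000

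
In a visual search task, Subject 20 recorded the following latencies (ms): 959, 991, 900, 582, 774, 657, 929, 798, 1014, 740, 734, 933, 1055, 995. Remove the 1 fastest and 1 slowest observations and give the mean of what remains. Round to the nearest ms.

869 ms

Sorted: 582, 657, 734, 740, 774, 798, 900, 929, 933, 959, 991, 995, 1014, 1055
Drop lowest 1 (582) and highest 1 (1055)
Remaining (n=12): Σ = 10424, mean = 10424/12 = 868.667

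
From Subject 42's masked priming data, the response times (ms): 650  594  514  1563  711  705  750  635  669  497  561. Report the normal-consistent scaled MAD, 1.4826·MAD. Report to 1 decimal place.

Sorted: 497, 514, 561, 594, 635, 650, 669, 705, 711, 750, 1563 → median = 650
|x − 650| sorted: 0, 15, 19, 55, 56, 61, 89, 100, 136, 153, 913 → MAD = 61
Robust SD ≈ 1.4826 × 61 = 90.439

90.4 ms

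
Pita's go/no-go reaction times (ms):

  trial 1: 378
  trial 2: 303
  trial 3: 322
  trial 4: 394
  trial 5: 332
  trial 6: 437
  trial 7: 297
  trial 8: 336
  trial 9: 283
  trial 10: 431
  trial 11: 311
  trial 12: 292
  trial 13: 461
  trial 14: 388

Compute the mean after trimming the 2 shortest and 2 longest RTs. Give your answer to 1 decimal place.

Sorted: 283, 292, 297, 303, 311, 322, 332, 336, 378, 388, 394, 431, 437, 461
Drop lowest 2 (283, 292) and highest 2 (437, 461)
Remaining (n=10): Σ = 3492, mean = 3492/10 = 349.200

349.2 ms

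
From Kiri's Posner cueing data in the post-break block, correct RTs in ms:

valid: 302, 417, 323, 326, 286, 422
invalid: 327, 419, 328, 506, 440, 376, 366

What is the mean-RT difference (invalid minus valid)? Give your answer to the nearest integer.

49 ms

M(valid) = 2076/6 = 346.000
M(invalid) = 2762/7 = 394.571
Difference = 394.571 − 346.000 = 48.571 ms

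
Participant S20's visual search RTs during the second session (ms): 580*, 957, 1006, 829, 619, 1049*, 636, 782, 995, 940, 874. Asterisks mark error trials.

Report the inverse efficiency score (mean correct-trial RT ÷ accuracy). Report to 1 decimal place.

Correct trials (n=9): 957, 1006, 829, 619, 636, 782, 995, 940, 874
Mean correct RT = 7638/9 = 848.6667 ms
Proportion correct = 9/11
IES = 848.6667 / (9/11) = 1037.259 ms

1037.3 ms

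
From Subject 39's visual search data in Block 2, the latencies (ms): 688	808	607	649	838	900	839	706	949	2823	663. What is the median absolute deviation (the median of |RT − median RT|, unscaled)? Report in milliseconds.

Sorted: 607, 649, 663, 688, 706, 808, 838, 839, 900, 949, 2823 → median = 808
|x − 808|: 120, 0, 201, 159, 30, 92, 31, 102, 141, 2015, 145
Sorted deviations: 0, 30, 31, 92, 102, 120, 141, 145, 159, 201, 2015 → MAD = 120

120 ms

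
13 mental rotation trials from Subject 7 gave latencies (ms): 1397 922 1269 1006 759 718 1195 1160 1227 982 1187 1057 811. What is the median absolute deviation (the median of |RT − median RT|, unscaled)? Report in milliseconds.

138 ms

Sorted: 718, 759, 811, 922, 982, 1006, 1057, 1160, 1187, 1195, 1227, 1269, 1397 → median = 1057
|x − 1057|: 340, 135, 212, 51, 298, 339, 138, 103, 170, 75, 130, 0, 246
Sorted deviations: 0, 51, 75, 103, 130, 135, 138, 170, 212, 246, 298, 339, 340 → MAD = 138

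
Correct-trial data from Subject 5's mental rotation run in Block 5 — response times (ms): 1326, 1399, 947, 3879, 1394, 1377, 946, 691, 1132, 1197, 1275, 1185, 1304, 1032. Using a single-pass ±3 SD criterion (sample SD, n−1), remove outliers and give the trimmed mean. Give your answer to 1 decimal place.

n = 14, ΣRT = 19084, M = 1363.143
Σ(x−M)² = 7365993.71; s = √(7365993.71/13) = 752.738
Cutoffs: 1363.143 ± 3·752.738 → [-895.1, 3621.4]
Outside: 3879 → excluded.
Retained (n=13): Σ = 15205, mean = 15205/13 = 1169.615

1169.6 ms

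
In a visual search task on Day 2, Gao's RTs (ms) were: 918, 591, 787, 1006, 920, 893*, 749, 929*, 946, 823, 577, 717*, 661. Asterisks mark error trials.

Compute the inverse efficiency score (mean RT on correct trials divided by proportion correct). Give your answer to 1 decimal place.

Correct trials (n=10): 918, 591, 787, 1006, 920, 749, 946, 823, 577, 661
Mean correct RT = 7978/10 = 797.8000 ms
Proportion correct = 10/13
IES = 797.8000 / (10/13) = 1037.140 ms

1037.1 ms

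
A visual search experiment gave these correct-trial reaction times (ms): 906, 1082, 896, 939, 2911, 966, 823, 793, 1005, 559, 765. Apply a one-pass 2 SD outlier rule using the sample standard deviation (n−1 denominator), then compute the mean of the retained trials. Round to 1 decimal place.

n = 11, ΣRT = 11645, M = 1058.636
Σ(x−M)² = 3969262.55; s = √(3969262.55/10) = 630.021
Cutoffs: 1058.636 ± 2·630.021 → [-201.4, 2318.7]
Outside: 2911 → excluded.
Retained (n=10): Σ = 8734, mean = 8734/10 = 873.400

873.4 ms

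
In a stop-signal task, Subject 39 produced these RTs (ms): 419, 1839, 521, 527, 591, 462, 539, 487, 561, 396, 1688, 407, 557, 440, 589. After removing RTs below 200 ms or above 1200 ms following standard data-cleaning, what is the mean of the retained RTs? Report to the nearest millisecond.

Excluded: 1688, 1839
Retained (n=13): Σ = 6496
Mean = 6496/13 = 499.6923

500 ms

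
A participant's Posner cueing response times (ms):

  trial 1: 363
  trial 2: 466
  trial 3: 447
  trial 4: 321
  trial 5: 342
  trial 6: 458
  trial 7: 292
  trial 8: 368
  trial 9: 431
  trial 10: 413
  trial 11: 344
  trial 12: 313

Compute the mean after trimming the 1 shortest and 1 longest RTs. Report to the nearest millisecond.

Sorted: 292, 313, 321, 342, 344, 363, 368, 413, 431, 447, 458, 466
Drop lowest 1 (292) and highest 1 (466)
Remaining (n=10): Σ = 3800, mean = 3800/10 = 380.000

380 ms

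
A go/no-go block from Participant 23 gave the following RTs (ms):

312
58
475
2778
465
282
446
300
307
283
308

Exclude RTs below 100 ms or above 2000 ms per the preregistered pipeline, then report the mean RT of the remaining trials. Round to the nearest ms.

353 ms

Excluded: 58, 2778
Retained (n=9): Σ = 3178
Mean = 3178/9 = 353.1111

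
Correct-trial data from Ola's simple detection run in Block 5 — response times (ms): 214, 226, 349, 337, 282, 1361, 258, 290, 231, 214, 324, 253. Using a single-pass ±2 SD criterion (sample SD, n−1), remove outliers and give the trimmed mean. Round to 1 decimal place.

270.7 ms

n = 12, ΣRT = 4339, M = 361.583
Σ(x−M)² = 1113982.92; s = √(1113982.92/11) = 318.231
Cutoffs: 361.583 ± 2·318.231 → [-274.9, 998.0]
Outside: 1361 → excluded.
Retained (n=11): Σ = 2978, mean = 2978/11 = 270.727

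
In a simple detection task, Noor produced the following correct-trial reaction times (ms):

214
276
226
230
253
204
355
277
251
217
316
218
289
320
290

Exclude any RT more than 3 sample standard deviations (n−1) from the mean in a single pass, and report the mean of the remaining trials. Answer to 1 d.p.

n = 15, ΣRT = 3936, M = 262.400
Σ(x−M)² = 29011.60; s = √(29011.60/14) = 45.522
Cutoffs: 262.400 ± 3·45.522 → [125.8, 399.0]
No RTs fall outside the cutoffs; all 15 retained. Mean = 3936/15 = 262.400

262.4 ms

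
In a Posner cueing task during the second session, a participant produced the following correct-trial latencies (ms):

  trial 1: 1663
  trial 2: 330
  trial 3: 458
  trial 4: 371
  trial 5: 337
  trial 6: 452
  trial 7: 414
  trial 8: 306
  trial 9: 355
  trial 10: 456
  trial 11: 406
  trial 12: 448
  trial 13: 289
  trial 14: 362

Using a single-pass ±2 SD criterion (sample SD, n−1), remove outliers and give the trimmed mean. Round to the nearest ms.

383 ms

n = 14, ΣRT = 6647, M = 474.786
Σ(x−M)² = 1562944.36; s = √(1562944.36/13) = 346.737
Cutoffs: 474.786 ± 2·346.737 → [-218.7, 1168.3]
Outside: 1663 → excluded.
Retained (n=13): Σ = 4984, mean = 4984/13 = 383.385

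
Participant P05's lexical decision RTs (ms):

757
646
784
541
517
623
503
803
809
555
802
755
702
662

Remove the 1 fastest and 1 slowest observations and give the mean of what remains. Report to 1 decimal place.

678.9 ms

Sorted: 503, 517, 541, 555, 623, 646, 662, 702, 755, 757, 784, 802, 803, 809
Drop lowest 1 (503) and highest 1 (809)
Remaining (n=12): Σ = 8147, mean = 8147/12 = 678.917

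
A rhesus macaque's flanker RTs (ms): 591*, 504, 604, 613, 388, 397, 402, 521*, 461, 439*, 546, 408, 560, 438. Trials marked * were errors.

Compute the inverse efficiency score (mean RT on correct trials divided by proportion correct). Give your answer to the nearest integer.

616 ms

Correct trials (n=11): 504, 604, 613, 388, 397, 402, 461, 546, 408, 560, 438
Mean correct RT = 5321/11 = 483.7273 ms
Proportion correct = 11/14
IES = 483.7273 / (11/14) = 615.653 ms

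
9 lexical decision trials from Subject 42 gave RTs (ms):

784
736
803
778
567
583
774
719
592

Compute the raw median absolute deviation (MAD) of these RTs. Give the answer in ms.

48 ms

Sorted: 567, 583, 592, 719, 736, 774, 778, 784, 803 → median = 736
|x − 736|: 48, 0, 67, 42, 169, 153, 38, 17, 144
Sorted deviations: 0, 17, 38, 42, 48, 67, 144, 153, 169 → MAD = 48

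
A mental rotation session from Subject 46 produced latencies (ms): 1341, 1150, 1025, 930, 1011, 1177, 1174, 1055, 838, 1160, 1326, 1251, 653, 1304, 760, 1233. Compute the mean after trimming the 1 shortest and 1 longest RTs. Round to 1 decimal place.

1099.6 ms

Sorted: 653, 760, 838, 930, 1011, 1025, 1055, 1150, 1160, 1174, 1177, 1233, 1251, 1304, 1326, 1341
Drop lowest 1 (653) and highest 1 (1341)
Remaining (n=14): Σ = 15394, mean = 15394/14 = 1099.571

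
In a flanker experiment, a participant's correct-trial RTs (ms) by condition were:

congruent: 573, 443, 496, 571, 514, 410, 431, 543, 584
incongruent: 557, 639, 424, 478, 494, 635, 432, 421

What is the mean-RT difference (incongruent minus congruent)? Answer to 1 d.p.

M(congruent) = 4565/9 = 507.222
M(incongruent) = 4080/8 = 510.000
Difference = 510.000 − 507.222 = 2.778 ms

2.8 ms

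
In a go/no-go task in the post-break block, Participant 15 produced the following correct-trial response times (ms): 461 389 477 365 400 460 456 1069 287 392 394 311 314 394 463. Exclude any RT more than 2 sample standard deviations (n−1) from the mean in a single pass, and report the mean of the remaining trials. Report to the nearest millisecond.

n = 15, ΣRT = 6632, M = 442.133
Σ(x−M)² = 470855.73; s = √(470855.73/14) = 183.392
Cutoffs: 442.133 ± 2·183.392 → [75.3, 808.9]
Outside: 1069 → excluded.
Retained (n=14): Σ = 5563, mean = 5563/14 = 397.357

397 ms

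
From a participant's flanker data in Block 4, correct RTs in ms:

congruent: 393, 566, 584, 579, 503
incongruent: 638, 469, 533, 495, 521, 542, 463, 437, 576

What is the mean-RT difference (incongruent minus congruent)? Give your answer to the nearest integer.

-6 ms

M(congruent) = 2625/5 = 525.000
M(incongruent) = 4674/9 = 519.333
Difference = 519.333 − 525.000 = -5.667 ms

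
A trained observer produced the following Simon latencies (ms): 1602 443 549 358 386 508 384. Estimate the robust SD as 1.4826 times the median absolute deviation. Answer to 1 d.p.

Sorted: 358, 384, 386, 443, 508, 549, 1602 → median = 443
|x − 443| sorted: 0, 57, 59, 65, 85, 106, 1159 → MAD = 65
Robust SD ≈ 1.4826 × 65 = 96.369

96.4 ms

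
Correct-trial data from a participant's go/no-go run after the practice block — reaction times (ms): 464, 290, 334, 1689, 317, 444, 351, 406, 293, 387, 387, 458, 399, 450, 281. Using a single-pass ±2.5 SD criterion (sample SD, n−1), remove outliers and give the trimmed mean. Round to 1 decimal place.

375.8 ms

n = 15, ΣRT = 6950, M = 463.333
Σ(x−M)² = 1664981.33; s = √(1664981.33/14) = 344.858
Cutoffs: 463.333 ± 2.5·344.858 → [-398.8, 1325.5]
Outside: 1689 → excluded.
Retained (n=14): Σ = 5261, mean = 5261/14 = 375.786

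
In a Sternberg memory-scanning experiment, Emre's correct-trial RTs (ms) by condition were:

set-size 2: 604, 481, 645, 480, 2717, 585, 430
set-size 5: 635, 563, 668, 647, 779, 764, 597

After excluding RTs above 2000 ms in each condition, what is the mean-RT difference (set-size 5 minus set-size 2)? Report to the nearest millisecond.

127 ms

set-size 2: exclude 2717
M(set-size 2) = 3225/6 = 537.500
M(set-size 5) = 4653/7 = 664.714
Difference = 664.714 − 537.500 = 127.214 ms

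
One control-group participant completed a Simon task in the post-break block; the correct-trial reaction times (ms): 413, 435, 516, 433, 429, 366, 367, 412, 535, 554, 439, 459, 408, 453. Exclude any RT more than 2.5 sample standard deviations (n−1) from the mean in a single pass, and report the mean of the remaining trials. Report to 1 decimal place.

n = 14, ΣRT = 6219, M = 444.214
Σ(x−M)² = 41616.36; s = √(41616.36/13) = 56.580
Cutoffs: 444.214 ± 2.5·56.580 → [302.8, 585.7]
No RTs fall outside the cutoffs; all 14 retained. Mean = 6219/14 = 444.214

444.2 ms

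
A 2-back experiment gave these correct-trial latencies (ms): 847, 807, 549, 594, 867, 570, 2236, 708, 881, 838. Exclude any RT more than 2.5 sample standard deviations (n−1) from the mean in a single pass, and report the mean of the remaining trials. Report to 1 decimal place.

n = 10, ΣRT = 8897, M = 889.700
Σ(x−M)² = 2163188.10; s = √(2163188.10/9) = 490.259
Cutoffs: 889.700 ± 2.5·490.259 → [-335.9, 2115.3]
Outside: 2236 → excluded.
Retained (n=9): Σ = 6661, mean = 6661/9 = 740.111

740.1 ms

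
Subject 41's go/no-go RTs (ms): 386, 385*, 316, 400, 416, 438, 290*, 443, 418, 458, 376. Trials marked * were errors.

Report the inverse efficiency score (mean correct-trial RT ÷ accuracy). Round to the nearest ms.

Correct trials (n=9): 386, 316, 400, 416, 438, 443, 418, 458, 376
Mean correct RT = 3651/9 = 405.6667 ms
Proportion correct = 9/11
IES = 405.6667 / (9/11) = 495.815 ms

496 ms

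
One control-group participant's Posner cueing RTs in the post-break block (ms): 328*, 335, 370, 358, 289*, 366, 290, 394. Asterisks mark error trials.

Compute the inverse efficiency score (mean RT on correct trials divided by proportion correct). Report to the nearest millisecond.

Correct trials (n=6): 335, 370, 358, 366, 290, 394
Mean correct RT = 2113/6 = 352.1667 ms
Proportion correct = 6/8
IES = 352.1667 / (6/8) = 469.556 ms

470 ms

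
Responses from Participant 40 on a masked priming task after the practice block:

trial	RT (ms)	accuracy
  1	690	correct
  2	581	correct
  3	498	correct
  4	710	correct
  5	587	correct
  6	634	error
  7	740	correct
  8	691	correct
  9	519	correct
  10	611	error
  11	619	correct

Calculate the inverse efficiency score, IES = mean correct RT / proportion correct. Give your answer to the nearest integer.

765 ms

Correct trials (n=9): 690, 581, 498, 710, 587, 740, 691, 519, 619
Mean correct RT = 5635/9 = 626.1111 ms
Proportion correct = 9/11
IES = 626.1111 / (9/11) = 765.247 ms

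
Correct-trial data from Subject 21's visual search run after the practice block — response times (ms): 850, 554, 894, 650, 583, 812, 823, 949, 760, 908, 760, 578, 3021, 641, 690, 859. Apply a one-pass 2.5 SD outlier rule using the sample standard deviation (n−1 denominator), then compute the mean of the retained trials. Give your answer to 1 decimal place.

n = 16, ΣRT = 14332, M = 895.750
Σ(x−M)² = 5055477.00; s = √(5055477.00/15) = 580.544
Cutoffs: 895.750 ± 2.5·580.544 → [-555.6, 2347.1]
Outside: 3021 → excluded.
Retained (n=15): Σ = 11311, mean = 11311/15 = 754.067

754.1 ms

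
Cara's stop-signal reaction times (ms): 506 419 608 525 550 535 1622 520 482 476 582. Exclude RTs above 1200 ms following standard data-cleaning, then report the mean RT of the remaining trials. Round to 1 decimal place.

520.3 ms

Excluded: 1622
Retained (n=10): Σ = 5203
Mean = 5203/10 = 520.3000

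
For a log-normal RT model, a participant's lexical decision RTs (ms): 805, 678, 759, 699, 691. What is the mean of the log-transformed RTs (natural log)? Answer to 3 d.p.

6.586

ln(RT): 6.6908, 6.5191, 6.6320, 6.5497, 6.5381
Σ ln(RT) = 32.9298
Mean = 32.9298/5 = 6.58596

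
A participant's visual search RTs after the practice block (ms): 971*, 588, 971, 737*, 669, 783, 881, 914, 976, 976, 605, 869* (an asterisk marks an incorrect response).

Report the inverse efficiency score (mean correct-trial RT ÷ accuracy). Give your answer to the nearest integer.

Correct trials (n=9): 588, 971, 669, 783, 881, 914, 976, 976, 605
Mean correct RT = 7363/9 = 818.1111 ms
Proportion correct = 9/12
IES = 818.1111 / (9/12) = 1090.815 ms

1091 ms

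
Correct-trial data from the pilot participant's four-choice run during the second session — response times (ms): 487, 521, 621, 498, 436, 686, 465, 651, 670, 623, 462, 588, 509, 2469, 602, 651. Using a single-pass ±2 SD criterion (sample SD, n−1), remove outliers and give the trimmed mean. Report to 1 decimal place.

564.7 ms

n = 16, ΣRT = 10939, M = 683.688
Σ(x−M)² = 3501579.44; s = √(3501579.44/15) = 483.155
Cutoffs: 683.688 ± 2·483.155 → [-282.6, 1650.0]
Outside: 2469 → excluded.
Retained (n=15): Σ = 8470, mean = 8470/15 = 564.667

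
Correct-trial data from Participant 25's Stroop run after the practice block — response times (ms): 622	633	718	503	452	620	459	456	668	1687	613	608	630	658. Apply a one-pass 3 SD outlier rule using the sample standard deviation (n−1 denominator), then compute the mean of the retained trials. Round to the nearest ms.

588 ms

n = 14, ΣRT = 9327, M = 666.214
Σ(x−M)² = 1217136.36; s = √(1217136.36/13) = 305.983
Cutoffs: 666.214 ± 3·305.983 → [-251.7, 1584.2]
Outside: 1687 → excluded.
Retained (n=13): Σ = 7640, mean = 7640/13 = 587.692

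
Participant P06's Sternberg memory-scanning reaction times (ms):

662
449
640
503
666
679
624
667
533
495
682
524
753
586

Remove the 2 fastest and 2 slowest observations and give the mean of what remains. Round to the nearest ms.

Sorted: 449, 495, 503, 524, 533, 586, 624, 640, 662, 666, 667, 679, 682, 753
Drop lowest 2 (449, 495) and highest 2 (682, 753)
Remaining (n=10): Σ = 6084, mean = 6084/10 = 608.400

608 ms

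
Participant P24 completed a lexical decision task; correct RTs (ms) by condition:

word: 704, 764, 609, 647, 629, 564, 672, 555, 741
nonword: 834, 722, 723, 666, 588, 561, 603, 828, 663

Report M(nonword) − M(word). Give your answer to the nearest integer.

34 ms

M(word) = 5885/9 = 653.889
M(nonword) = 6188/9 = 687.556
Difference = 687.556 − 653.889 = 33.667 ms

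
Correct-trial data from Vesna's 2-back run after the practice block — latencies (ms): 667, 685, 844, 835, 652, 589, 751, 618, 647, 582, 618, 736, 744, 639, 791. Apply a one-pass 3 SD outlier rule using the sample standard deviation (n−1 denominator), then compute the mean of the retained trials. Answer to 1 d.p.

n = 15, ΣRT = 10398, M = 693.200
Σ(x−M)² = 102222.40; s = √(102222.40/14) = 85.449
Cutoffs: 693.200 ± 3·85.449 → [436.9, 949.5]
No RTs fall outside the cutoffs; all 15 retained. Mean = 10398/15 = 693.200

693.2 ms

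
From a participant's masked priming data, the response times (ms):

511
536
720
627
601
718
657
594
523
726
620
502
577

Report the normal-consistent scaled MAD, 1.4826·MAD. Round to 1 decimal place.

96.4 ms

Sorted: 502, 511, 523, 536, 577, 594, 601, 620, 627, 657, 718, 720, 726 → median = 601
|x − 601| sorted: 0, 7, 19, 24, 26, 56, 65, 78, 90, 99, 117, 119, 125 → MAD = 65
Robust SD ≈ 1.4826 × 65 = 96.369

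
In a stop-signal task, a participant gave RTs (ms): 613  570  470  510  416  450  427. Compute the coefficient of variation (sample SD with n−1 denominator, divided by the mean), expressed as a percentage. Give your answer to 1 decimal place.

15.1%

n = 7, Σ = 3456, M = 493.7143
Σ(x−M)² = 33277.429; s = √(33277.429/6) = 74.4731
CV = 74.4731 / 493.7143 = 0.15084 = 15.084%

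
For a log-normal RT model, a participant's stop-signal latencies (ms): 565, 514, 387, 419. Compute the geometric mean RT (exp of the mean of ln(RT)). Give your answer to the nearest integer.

ln(RT): 6.3368, 6.2422, 5.9584, 6.0379
Mean ln(RT) = 24.5753/4 = 6.14384
Geometric mean = exp(6.14384) = 465.84 ms

466 ms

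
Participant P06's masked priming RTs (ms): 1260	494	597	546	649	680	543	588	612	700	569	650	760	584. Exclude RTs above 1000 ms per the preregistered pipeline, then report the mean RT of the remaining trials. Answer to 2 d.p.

613.23 ms

Excluded: 1260
Retained (n=13): Σ = 7972
Mean = 7972/13 = 613.2308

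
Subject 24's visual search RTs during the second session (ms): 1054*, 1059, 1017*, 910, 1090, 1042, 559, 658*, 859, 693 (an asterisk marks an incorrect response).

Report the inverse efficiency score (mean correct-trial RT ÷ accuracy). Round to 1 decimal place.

Correct trials (n=7): 1059, 910, 1090, 1042, 559, 859, 693
Mean correct RT = 6212/7 = 887.4286 ms
Proportion correct = 7/10
IES = 887.4286 / (7/10) = 1267.755 ms

1267.8 ms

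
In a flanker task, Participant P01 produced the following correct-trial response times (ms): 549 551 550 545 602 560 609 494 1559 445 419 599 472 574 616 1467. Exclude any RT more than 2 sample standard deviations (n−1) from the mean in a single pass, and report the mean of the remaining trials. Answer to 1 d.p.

n = 16, ΣRT = 10611, M = 663.188
Σ(x−M)² = 1705038.44; s = √(1705038.44/15) = 337.149
Cutoffs: 663.188 ± 2·337.149 → [-11.1, 1337.5]
Outside: 1467, 1559 → excluded.
Retained (n=14): Σ = 7585, mean = 7585/14 = 541.786

541.8 ms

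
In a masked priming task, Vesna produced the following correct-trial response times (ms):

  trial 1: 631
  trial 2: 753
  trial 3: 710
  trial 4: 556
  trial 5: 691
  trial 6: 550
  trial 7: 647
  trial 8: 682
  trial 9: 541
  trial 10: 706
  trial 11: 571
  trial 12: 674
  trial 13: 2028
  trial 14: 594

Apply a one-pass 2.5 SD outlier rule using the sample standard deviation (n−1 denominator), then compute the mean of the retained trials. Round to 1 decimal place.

638.9 ms

n = 14, ΣRT = 10334, M = 738.143
Σ(x−M)² = 1851205.71; s = √(1851205.71/13) = 377.360
Cutoffs: 738.143 ± 2.5·377.360 → [-205.3, 1681.5]
Outside: 2028 → excluded.
Retained (n=13): Σ = 8306, mean = 8306/13 = 638.923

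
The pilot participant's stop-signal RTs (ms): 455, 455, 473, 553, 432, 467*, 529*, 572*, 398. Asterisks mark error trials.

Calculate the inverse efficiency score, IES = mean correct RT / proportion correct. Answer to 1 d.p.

691.5 ms

Correct trials (n=6): 455, 455, 473, 553, 432, 398
Mean correct RT = 2766/6 = 461.0000 ms
Proportion correct = 6/9
IES = 461.0000 / (6/9) = 691.500 ms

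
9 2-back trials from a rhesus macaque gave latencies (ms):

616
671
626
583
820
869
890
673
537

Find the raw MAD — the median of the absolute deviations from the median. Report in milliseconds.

Sorted: 537, 583, 616, 626, 671, 673, 820, 869, 890 → median = 671
|x − 671|: 55, 0, 45, 88, 149, 198, 219, 2, 134
Sorted deviations: 0, 2, 45, 55, 88, 134, 149, 198, 219 → MAD = 88

88 ms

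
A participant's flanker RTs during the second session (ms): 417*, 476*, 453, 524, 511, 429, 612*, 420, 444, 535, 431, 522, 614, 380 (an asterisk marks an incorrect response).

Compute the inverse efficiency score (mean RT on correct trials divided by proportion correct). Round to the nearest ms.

609 ms

Correct trials (n=11): 453, 524, 511, 429, 420, 444, 535, 431, 522, 614, 380
Mean correct RT = 5263/11 = 478.4545 ms
Proportion correct = 11/14
IES = 478.4545 / (11/14) = 608.942 ms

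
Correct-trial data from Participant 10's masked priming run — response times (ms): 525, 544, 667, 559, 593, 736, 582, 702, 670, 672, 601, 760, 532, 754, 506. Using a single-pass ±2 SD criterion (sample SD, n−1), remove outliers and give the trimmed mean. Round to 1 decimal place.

n = 15, ΣRT = 9403, M = 626.867
Σ(x−M)² = 106237.73; s = √(106237.73/14) = 87.111
Cutoffs: 626.867 ± 2·87.111 → [452.6, 801.1]
No RTs fall outside the cutoffs; all 15 retained. Mean = 9403/15 = 626.867

626.9 ms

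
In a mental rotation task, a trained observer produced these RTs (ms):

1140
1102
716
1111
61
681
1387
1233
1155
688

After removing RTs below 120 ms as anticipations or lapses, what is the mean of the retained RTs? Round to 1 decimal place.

1023.7 ms

Excluded: 61
Retained (n=9): Σ = 9213
Mean = 9213/9 = 1023.6667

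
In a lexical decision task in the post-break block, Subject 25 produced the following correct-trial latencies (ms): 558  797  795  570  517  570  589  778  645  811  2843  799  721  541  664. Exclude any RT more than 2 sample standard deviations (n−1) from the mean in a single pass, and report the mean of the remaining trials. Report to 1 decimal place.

n = 15, ΣRT = 12198, M = 813.200
Σ(x−M)² = 4576692.40; s = √(4576692.40/14) = 571.757
Cutoffs: 813.200 ± 2·571.757 → [-330.3, 1956.7]
Outside: 2843 → excluded.
Retained (n=14): Σ = 9355, mean = 9355/14 = 668.214

668.2 ms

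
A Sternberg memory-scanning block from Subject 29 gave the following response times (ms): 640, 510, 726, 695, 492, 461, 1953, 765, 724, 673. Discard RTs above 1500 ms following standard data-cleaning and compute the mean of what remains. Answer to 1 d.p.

Excluded: 1953
Retained (n=9): Σ = 5686
Mean = 5686/9 = 631.7778

631.8 ms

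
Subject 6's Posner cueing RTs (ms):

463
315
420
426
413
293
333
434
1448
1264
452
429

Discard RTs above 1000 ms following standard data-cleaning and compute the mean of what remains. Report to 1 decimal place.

Excluded: 1264, 1448
Retained (n=10): Σ = 3978
Mean = 3978/10 = 397.8000

397.8 ms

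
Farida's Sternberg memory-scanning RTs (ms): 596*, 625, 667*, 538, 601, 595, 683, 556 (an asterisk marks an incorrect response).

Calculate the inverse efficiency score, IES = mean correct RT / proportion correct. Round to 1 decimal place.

799.6 ms

Correct trials (n=6): 625, 538, 601, 595, 683, 556
Mean correct RT = 3598/6 = 599.6667 ms
Proportion correct = 6/8
IES = 599.6667 / (6/8) = 799.556 ms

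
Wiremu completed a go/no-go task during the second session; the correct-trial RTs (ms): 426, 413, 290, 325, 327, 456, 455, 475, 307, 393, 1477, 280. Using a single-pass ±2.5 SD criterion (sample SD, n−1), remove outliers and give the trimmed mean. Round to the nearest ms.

n = 12, ΣRT = 5624, M = 468.667
Σ(x−M)² = 1162130.67; s = √(1162130.67/11) = 325.036
Cutoffs: 468.667 ± 2.5·325.036 → [-343.9, 1281.3]
Outside: 1477 → excluded.
Retained (n=11): Σ = 4147, mean = 4147/11 = 377.000

377 ms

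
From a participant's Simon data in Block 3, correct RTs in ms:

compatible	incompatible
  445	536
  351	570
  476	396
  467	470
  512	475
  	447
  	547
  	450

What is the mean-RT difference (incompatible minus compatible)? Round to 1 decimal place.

36.2 ms

M(compatible) = 2251/5 = 450.200
M(incompatible) = 3891/8 = 486.375
Difference = 486.375 − 450.200 = 36.175 ms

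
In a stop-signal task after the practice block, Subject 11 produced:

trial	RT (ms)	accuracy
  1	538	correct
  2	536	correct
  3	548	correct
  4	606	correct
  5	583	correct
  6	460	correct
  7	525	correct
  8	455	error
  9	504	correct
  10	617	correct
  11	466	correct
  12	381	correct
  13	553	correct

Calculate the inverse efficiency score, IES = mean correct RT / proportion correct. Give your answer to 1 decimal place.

570.3 ms

Correct trials (n=12): 538, 536, 548, 606, 583, 460, 525, 504, 617, 466, 381, 553
Mean correct RT = 6317/12 = 526.4167 ms
Proportion correct = 12/13
IES = 526.4167 / (12/13) = 570.285 ms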